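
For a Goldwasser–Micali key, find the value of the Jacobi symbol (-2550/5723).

(-2550/5723)
  = -(2550/5723)    [5723 ≡ 3 mod 4 ⇒ (-1/5723) = -1]
  = (1275/5723)    [5723 ≡ 3 mod 8 ⇒ (2/5723) = -1]
  = -(5723/1275)    [QR: both ≡ 3 mod 4, sign flips]
  = -(623/1275)    [5723 ≡ 623 mod 1275]
  = (1275/623)    [QR: both ≡ 3 mod 4, sign flips]
  = (29/623)    [1275 ≡ 29 mod 623]
  = (623/29)    [QR: 29 ≡ 1 mod 4, sign kept]
  = (14/29)    [623 ≡ 14 mod 29]
  = -(7/29)    [29 ≡ 5 mod 8 ⇒ (2/29) = -1]
  = -(29/7)    [QR: 29 ≡ 1 mod 4, sign kept]
  = -(1/7)    [29 ≡ 1 mod 7]
  = -1    [(1/7) = 1]

-1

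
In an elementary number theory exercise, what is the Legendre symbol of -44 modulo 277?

-1

Pull out -1: (-44 / 277) = (-1 / 277)·(44 / 277). Since 277 ≡ 1 (mod 4), (-1 / 277) = +1. Now have (44 / 277).
Factor out 2: 44 = 2^2·11. Since 277 ≡ 5 (mod 8), (2 / 277) = -1, and (2 / 277)^2 = +1. Now have (11 / 277).
277 ≡ 1 (mod 4), so quadratic reciprocity gives (11 / 277) = (277 / 11). Reduce: 277 ≡ 2 (mod 11). Now have (2 / 11).
Factor out 2: 2 = 2. Since 11 ≡ 3 (mod 8), (2 / 11) = -1. Now have -(1 / 11).
(1 / 11) = 1. Collecting the sign factors: -1.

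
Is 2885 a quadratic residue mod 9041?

yes

(2885|9041)
  = (9041|2885)    [QR: 2885 ≡ 1 mod 4, sign kept]
  = (386|2885)    [9041 ≡ 386 mod 2885]
  = -(193|2885)    [2885 ≡ 5 mod 8 ⇒ (2|2885) = -1]
  = -(2885|193)    [QR: 193 ≡ 1 mod 4, sign kept]
  = -(183|193)    [2885 ≡ 183 mod 193]
  = -(193|183)    [QR: 193 ≡ 1 mod 4, sign kept]
  = -(10|183)    [193 ≡ 10 mod 183]
  = -(5|183)    [183 ≡ 7 mod 8 ⇒ (2|183) = +1]
  = -(183|5)    [QR: 5 ≡ 1 mod 4, sign kept]
  = -(3|5)    [183 ≡ 3 mod 5]
  = -(5|3)    [QR: 5 ≡ 1 mod 4, sign kept]
  = -(2|3)    [5 ≡ 2 mod 3]
  = (1|3)    [3 ≡ 3 mod 8 ⇒ (2|3) = -1]
  = 1    [(1|3) = 1]
(2885|9041) = 1, and 9041 is prime, so 2885 is a quadratic residue mod 9041.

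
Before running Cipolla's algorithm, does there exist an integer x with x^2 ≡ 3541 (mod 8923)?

no

(3541/8923)
  = (8923/3541)    [QR: 3541 ≡ 1 mod 4, sign kept]
  = (1841/3541)    [8923 ≡ 1841 mod 3541]
  = (3541/1841)    [QR: 1841 ≡ 1 mod 4, sign kept]
  = (1700/1841)    [3541 ≡ 1700 mod 1841]
  = (425/1841)    [1841 ≡ 1 mod 8 ⇒ (2/1841)^2 = +1]
  = (1841/425)    [QR: 425 ≡ 1 mod 4, sign kept]
  = (141/425)    [1841 ≡ 141 mod 425]
  = (425/141)    [QR: 141 ≡ 1 mod 4, sign kept]
  = (2/141)    [425 ≡ 2 mod 141]
  = -(1/141)    [141 ≡ 5 mod 8 ⇒ (2/141) = -1]
  = -1    [(1/141) = 1]
(3541/8923) = -1, and 8923 is prime, so 3541 is not a quadratic residue mod 8923.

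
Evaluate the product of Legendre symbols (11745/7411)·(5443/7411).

1

By multiplicativity, (11745·5443/7411) = (11745/7411)·(5443/7411).
First factor (11745/7411):
(11745/7411)
  = (4334/7411)    [11745 ≡ 4334 mod 7411]
  = -(2167/7411)    [7411 ≡ 3 mod 8 ⇒ (2/7411) = -1]
  = (7411/2167)    [QR: both ≡ 3 mod 4, sign flips]
  = (910/2167)    [7411 ≡ 910 mod 2167]
  = (455/2167)    [2167 ≡ 7 mod 8 ⇒ (2/2167) = +1]
  = -(2167/455)    [QR: both ≡ 3 mod 4, sign flips]
  = -(347/455)    [2167 ≡ 347 mod 455]
  = (455/347)    [QR: both ≡ 3 mod 4, sign flips]
  = (108/347)    [455 ≡ 108 mod 347]
  = (27/347)    [347 ≡ 3 mod 8 ⇒ (2/347)^2 = +1]
  = -(347/27)    [QR: both ≡ 3 mod 4, sign flips]
  = -(23/27)    [347 ≡ 23 mod 27]
  = (27/23)    [QR: both ≡ 3 mod 4, sign flips]
  = (4/23)    [27 ≡ 4 mod 23]
  = (1/23)    [23 ≡ 7 mod 8 ⇒ (2/23)^2 = +1]
  = 1    [(1/23) = 1]
Second factor (5443/7411):
(5443/7411)
  = -(7411/5443)    [QR: both ≡ 3 mod 4, sign flips]
  = -(1968/5443)    [7411 ≡ 1968 mod 5443]
  = -(123/5443)    [5443 ≡ 3 mod 8 ⇒ (2/5443)^4 = +1]
  = (5443/123)    [QR: both ≡ 3 mod 4, sign flips]
  = (31/123)    [5443 ≡ 31 mod 123]
  = -(123/31)    [QR: both ≡ 3 mod 4, sign flips]
  = -(30/31)    [123 ≡ 30 mod 31]
  = -(15/31)    [31 ≡ 7 mod 8 ⇒ (2/31) = +1]
  = (31/15)    [QR: both ≡ 3 mod 4, sign flips]
  = (1/15)    [31 ≡ 1 mod 15]
  = 1    [(1/15) = 1]
Product: (1)·(1) = 1.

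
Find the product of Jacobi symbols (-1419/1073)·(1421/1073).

0

By multiplicativity, (-1419·1421/1073) = (-1419/1073)·(1421/1073).
First factor (-1419/1073):
(-1419/1073)
  = (727/1073)    [-1419 ≡ 727 mod 1073]
  = (1073/727)    [QR: 1073 ≡ 1 mod 4, sign kept]
  = (346/727)    [1073 ≡ 346 mod 727]
  = (173/727)    [727 ≡ 7 mod 8 ⇒ (2/727) = +1]
  = (727/173)    [QR: 173 ≡ 1 mod 4, sign kept]
  = (35/173)    [727 ≡ 35 mod 173]
  = (173/35)    [QR: 173 ≡ 1 mod 4, sign kept]
  = (33/35)    [173 ≡ 33 mod 35]
  = (35/33)    [QR: 33 ≡ 1 mod 4, sign kept]
  = (2/33)    [35 ≡ 2 mod 33]
  = (1/33)    [33 ≡ 1 mod 8 ⇒ (2/33) = +1]
  = 1    [(1/33) = 1]
Second factor (1421/1073):
(1421/1073)
  = (348/1073)    [1421 ≡ 348 mod 1073]
  = (87/1073)    [1073 ≡ 1 mod 8 ⇒ (2/1073)^2 = +1]
  = (1073/87)    [QR: 1073 ≡ 1 mod 4, sign kept]
  = (29/87)    [1073 ≡ 29 mod 87]
  = (87/29)    [QR: 29 ≡ 1 mod 4, sign kept]
  = (0/29)    [87 ≡ 0 mod 29]
  = 0    [numerator 0, gcd > 1]
Product: (1)·(0) = 0.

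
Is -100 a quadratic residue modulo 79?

Pull out -1: (-100/79) = (-1/79)·(100/79). Since 79 ≡ 3 (mod 4), (-1/79) = -1. Now have -(100/79).
Reduce the numerator: 100 ≡ 21 (mod 79), so (100/79) = (21/79).
21 ≡ 1 (mod 4), so quadratic reciprocity gives (21/79) = (79/21). Reduce: 79 ≡ 16 (mod 21). Now have -(16/21).
Factor out 2: 16 = 2^4. Since 21 ≡ 5 (mod 8), (2/21) = -1, and (2/21)^4 = +1. Now have -(1/21).
(1/21) = 1. Collecting the sign factors: -1.
(-100/79) = -1, and 79 is prime, so -100 is not a quadratic residue mod 79.

no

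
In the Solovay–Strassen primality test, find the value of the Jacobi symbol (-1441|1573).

0

(-1441|1573)
  = (1441|1573)    [1573 ≡ 1 mod 4 ⇒ (-1|1573) = +1]
  = (1573|1441)    [QR: 1441 ≡ 1 mod 4, sign kept]
  = (132|1441)    [1573 ≡ 132 mod 1441]
  = (33|1441)    [1441 ≡ 1 mod 8 ⇒ (2|1441)^2 = +1]
  = (1441|33)    [QR: 33 ≡ 1 mod 4, sign kept]
  = (22|33)    [1441 ≡ 22 mod 33]
  = (11|33)    [33 ≡ 1 mod 8 ⇒ (2|33) = +1]
  = (33|11)    [QR: 33 ≡ 1 mod 4, sign kept]
  = (0|11)    [33 ≡ 0 mod 11]
  = 0    [numerator 0, gcd > 1]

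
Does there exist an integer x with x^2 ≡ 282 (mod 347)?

yes

(282|347)
  = -(141|347)    [347 ≡ 3 mod 8 ⇒ (2|347) = -1]
  = -(347|141)    [QR: 141 ≡ 1 mod 4, sign kept]
  = -(65|141)    [347 ≡ 65 mod 141]
  = -(141|65)    [QR: 65 ≡ 1 mod 4, sign kept]
  = -(11|65)    [141 ≡ 11 mod 65]
  = -(65|11)    [QR: 65 ≡ 1 mod 4, sign kept]
  = -(10|11)    [65 ≡ 10 mod 11]
  = (5|11)    [11 ≡ 3 mod 8 ⇒ (2|11) = -1]
  = (11|5)    [QR: 5 ≡ 1 mod 4, sign kept]
  = (1|5)    [11 ≡ 1 mod 5]
  = 1    [(1|5) = 1]
(282|347) = 1, and 347 is prime, so 282 is a quadratic residue mod 347.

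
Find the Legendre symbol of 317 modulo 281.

(317|281)
  = (36|281)    [317 ≡ 36 mod 281]
  = (9|281)    [281 ≡ 1 mod 8 ⇒ (2|281)^2 = +1]
  = (281|9)    [QR: 9 ≡ 1 mod 4, sign kept]
  = (2|9)    [281 ≡ 2 mod 9]
  = (1|9)    [9 ≡ 1 mod 8 ⇒ (2|9) = +1]
  = 1    [(1|9) = 1]

1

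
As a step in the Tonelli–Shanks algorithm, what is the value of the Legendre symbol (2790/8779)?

(2790/8779)
  = -(1395/8779)    [8779 ≡ 3 mod 8 ⇒ (2/8779) = -1]
  = (8779/1395)    [QR: both ≡ 3 mod 4, sign flips]
  = (409/1395)    [8779 ≡ 409 mod 1395]
  = (1395/409)    [QR: 409 ≡ 1 mod 4, sign kept]
  = (168/409)    [1395 ≡ 168 mod 409]
  = (21/409)    [409 ≡ 1 mod 8 ⇒ (2/409)^3 = +1]
  = (409/21)    [QR: 21 ≡ 1 mod 4, sign kept]
  = (10/21)    [409 ≡ 10 mod 21]
  = -(5/21)    [21 ≡ 5 mod 8 ⇒ (2/21) = -1]
  = -(21/5)    [QR: 5 ≡ 1 mod 4, sign kept]
  = -(1/5)    [21 ≡ 1 mod 5]
  = -1    [(1/5) = 1]

-1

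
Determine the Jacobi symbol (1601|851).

-1

Reduce the numerator: 1601 ≡ 750 (mod 851), so (1601|851) = (750|851).
Factor out 2: 750 = 2·375. Since 851 ≡ 3 (mod 8), (2|851) = -1. Now have -(375|851).
Both 375 ≡ 3 and 851 ≡ 3 (mod 4), so reciprocity gives (375|851) = -(851|375). Reduce: 851 ≡ 101 (mod 375). Now have (101|375).
101 ≡ 1 (mod 4), so quadratic reciprocity gives (101|375) = (375|101). Reduce: 375 ≡ 72 (mod 101). Now have (72|101).
Factor out 2: 72 = 2^3·9. Since 101 ≡ 5 (mod 8), (2|101) = -1, and (2|101)^3 = -1. Now have -(9|101).
9 ≡ 1 (mod 4), so quadratic reciprocity gives (9|101) = (101|9). Reduce: 101 ≡ 2 (mod 9). Now have -(2|9).
Factor out 2: 2 = 2. Since 9 ≡ 1 (mod 8), (2|9) = +1. Now have -(1|9).
(1|9) = 1. Collecting the sign factors: -1.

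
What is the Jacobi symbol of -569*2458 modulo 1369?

By multiplicativity, (-569·2458/1369) = (-569/1369)·(2458/1369).
First factor (-569/1369):
Reduce the numerator: -569 ≡ 800 (mod 1369), so (-569/1369) = (800/1369).
Factor out 2: 800 = 2^5·25. Since 1369 ≡ 1 (mod 8), (2/1369) = +1, and (2/1369)^5 = +1. Now have (25/1369).
25 ≡ 1 (mod 4), so quadratic reciprocity gives (25/1369) = (1369/25). Reduce: 1369 ≡ 19 (mod 25). Now have (19/25).
25 ≡ 1 (mod 4), so quadratic reciprocity gives (19/25) = (25/19). Reduce: 25 ≡ 6 (mod 19). Now have (6/19).
Factor out 2: 6 = 2·3. Since 19 ≡ 3 (mod 8), (2/19) = -1. Now have -(3/19).
Both 3 ≡ 3 and 19 ≡ 3 (mod 4), so reciprocity gives (3/19) = -(19/3). Reduce: 19 ≡ 1 (mod 3). Now have (1/3).
(1/3) = 1. Collecting the sign factors: 1.
Second factor (2458/1369):
Reduce the numerator: 2458 ≡ 1089 (mod 1369), so (2458/1369) = (1089/1369).
1089 ≡ 1 (mod 4), so quadratic reciprocity gives (1089/1369) = (1369/1089). Reduce: 1369 ≡ 280 (mod 1089). Now have (280/1089).
Factor out 2: 280 = 2^3·35. Since 1089 ≡ 1 (mod 8), (2/1089) = +1, and (2/1089)^3 = +1. Now have (35/1089).
1089 ≡ 1 (mod 4), so quadratic reciprocity gives (35/1089) = (1089/35). Reduce: 1089 ≡ 4 (mod 35). Now have (4/35).
Factor out 2: 4 = 2^2. Since 35 ≡ 3 (mod 8), (2/35) = -1, and (2/35)^2 = +1. Now have (1/35).
(1/35) = 1. Collecting the sign factors: 1.
Product: (1)·(1) = 1.

1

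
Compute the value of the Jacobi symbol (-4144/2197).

1

Reduce the numerator: -4144 ≡ 250 (mod 2197), so (-4144/2197) = (250/2197).
Factor out 2: 250 = 2·125. Since 2197 ≡ 5 (mod 8), (2/2197) = -1. Now have -(125/2197).
125 ≡ 1 (mod 4), so quadratic reciprocity gives (125/2197) = (2197/125). Reduce: 2197 ≡ 72 (mod 125). Now have -(72/125).
Factor out 2: 72 = 2^3·9. Since 125 ≡ 5 (mod 8), (2/125) = -1, and (2/125)^3 = -1. Now have (9/125).
9 ≡ 1 (mod 4), so quadratic reciprocity gives (9/125) = (125/9). Reduce: 125 ≡ 8 (mod 9). Now have (8/9).
Factor out 2: 8 = 2^3. Since 9 ≡ 1 (mod 8), (2/9) = +1, and (2/9)^3 = +1. Now have (1/9).
(1/9) = 1. Collecting the sign factors: 1.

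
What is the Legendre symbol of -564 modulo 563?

-1

Reduce the numerator: -564 ≡ 562 (mod 563), so (-564/563) = (562/563).
Factor out 2: 562 = 2·281. Since 563 ≡ 3 (mod 8), (2/563) = -1. Now have -(281/563).
281 ≡ 1 (mod 4), so quadratic reciprocity gives (281/563) = (563/281). Reduce: 563 ≡ 1 (mod 281). Now have -(1/281).
(1/281) = 1. Collecting the sign factors: -1.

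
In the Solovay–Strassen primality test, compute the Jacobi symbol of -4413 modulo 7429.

Reduce the numerator: -4413 ≡ 3016 (mod 7429), so (-4413/7429) = (3016/7429).
Factor out 2: 3016 = 2^3·377. Since 7429 ≡ 5 (mod 8), (2/7429) = -1, and (2/7429)^3 = -1. Now have -(377/7429).
377 ≡ 1 (mod 4), so quadratic reciprocity gives (377/7429) = (7429/377). Reduce: 7429 ≡ 266 (mod 377). Now have -(266/377).
Factor out 2: 266 = 2·133. Since 377 ≡ 1 (mod 8), (2/377) = +1. Now have -(133/377).
133 ≡ 1 (mod 4), so quadratic reciprocity gives (133/377) = (377/133). Reduce: 377 ≡ 111 (mod 133). Now have -(111/133).
133 ≡ 1 (mod 4), so quadratic reciprocity gives (111/133) = (133/111). Reduce: 133 ≡ 22 (mod 111). Now have -(22/111).
Factor out 2: 22 = 2·11. Since 111 ≡ 7 (mod 8), (2/111) = +1. Now have -(11/111).
Both 11 ≡ 3 and 111 ≡ 3 (mod 4), so reciprocity gives (11/111) = -(111/11). Reduce: 111 ≡ 1 (mod 11). Now have (1/11).
(1/11) = 1. Collecting the sign factors: 1.

1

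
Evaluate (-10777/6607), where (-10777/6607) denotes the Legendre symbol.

-1

(-10777/6607)
  = -(10777/6607)    [6607 ≡ 3 mod 4 ⇒ (-1/6607) = -1]
  = -(4170/6607)    [10777 ≡ 4170 mod 6607]
  = -(2085/6607)    [6607 ≡ 7 mod 8 ⇒ (2/6607) = +1]
  = -(6607/2085)    [QR: 2085 ≡ 1 mod 4, sign kept]
  = -(352/2085)    [6607 ≡ 352 mod 2085]
  = (11/2085)    [2085 ≡ 5 mod 8 ⇒ (2/2085)^5 = -1]
  = (2085/11)    [QR: 2085 ≡ 1 mod 4, sign kept]
  = (6/11)    [2085 ≡ 6 mod 11]
  = -(3/11)    [11 ≡ 3 mod 8 ⇒ (2/11) = -1]
  = (11/3)    [QR: both ≡ 3 mod 4, sign flips]
  = (2/3)    [11 ≡ 2 mod 3]
  = -(1/3)    [3 ≡ 3 mod 8 ⇒ (2/3) = -1]
  = -1    [(1/3) = 1]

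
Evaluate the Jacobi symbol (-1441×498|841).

By multiplicativity, (-1441·498|841) = (-1441|841)·(498|841).
First factor (-1441|841):
(-1441|841)
  = (241|841)    [-1441 ≡ 241 mod 841]
  = (841|241)    [QR: 241 ≡ 1 mod 4, sign kept]
  = (118|241)    [841 ≡ 118 mod 241]
  = (59|241)    [241 ≡ 1 mod 8 ⇒ (2|241) = +1]
  = (241|59)    [QR: 241 ≡ 1 mod 4, sign kept]
  = (5|59)    [241 ≡ 5 mod 59]
  = (59|5)    [QR: 5 ≡ 1 mod 4, sign kept]
  = (4|5)    [59 ≡ 4 mod 5]
  = (1|5)    [5 ≡ 5 mod 8 ⇒ (2|5)^2 = +1]
  = 1    [(1|5) = 1]
Second factor (498|841):
(498|841)
  = (249|841)    [841 ≡ 1 mod 8 ⇒ (2|841) = +1]
  = (841|249)    [QR: 249 ≡ 1 mod 4, sign kept]
  = (94|249)    [841 ≡ 94 mod 249]
  = (47|249)    [249 ≡ 1 mod 8 ⇒ (2|249) = +1]
  = (249|47)    [QR: 249 ≡ 1 mod 4, sign kept]
  = (14|47)    [249 ≡ 14 mod 47]
  = (7|47)    [47 ≡ 7 mod 8 ⇒ (2|47) = +1]
  = -(47|7)    [QR: both ≡ 3 mod 4, sign flips]
  = -(5|7)    [47 ≡ 5 mod 7]
  = -(7|5)    [QR: 5 ≡ 1 mod 4, sign kept]
  = -(2|5)    [7 ≡ 2 mod 5]
  = (1|5)    [5 ≡ 5 mod 8 ⇒ (2|5) = -1]
  = 1    [(1|5) = 1]
Product: (1)·(1) = 1.

1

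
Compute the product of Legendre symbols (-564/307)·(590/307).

1

By multiplicativity, (-564·590/307) = (-564/307)·(590/307).
First factor (-564/307):
(-564/307)
  = (50/307)    [-564 ≡ 50 mod 307]
  = -(25/307)    [307 ≡ 3 mod 8 ⇒ (2/307) = -1]
  = -(307/25)    [QR: 25 ≡ 1 mod 4, sign kept]
  = -(7/25)    [307 ≡ 7 mod 25]
  = -(25/7)    [QR: 25 ≡ 1 mod 4, sign kept]
  = -(4/7)    [25 ≡ 4 mod 7]
  = -(1/7)    [7 ≡ 7 mod 8 ⇒ (2/7)^2 = +1]
  = -1    [(1/7) = 1]
Second factor (590/307):
(590/307)
  = (283/307)    [590 ≡ 283 mod 307]
  = -(307/283)    [QR: both ≡ 3 mod 4, sign flips]
  = -(24/283)    [307 ≡ 24 mod 283]
  = (3/283)    [283 ≡ 3 mod 8 ⇒ (2/283)^3 = -1]
  = -(283/3)    [QR: both ≡ 3 mod 4, sign flips]
  = -(1/3)    [283 ≡ 1 mod 3]
  = -1    [(1/3) = 1]
Product: (-1)·(-1) = 1.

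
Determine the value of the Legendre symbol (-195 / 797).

Reduce the numerator: -195 ≡ 602 (mod 797), so (-195 / 797) = (602 / 797).
Factor out 2: 602 = 2·301. Since 797 ≡ 5 (mod 8), (2 / 797) = -1. Now have -(301 / 797).
301 ≡ 1 (mod 4), so quadratic reciprocity gives (301 / 797) = (797 / 301). Reduce: 797 ≡ 195 (mod 301). Now have -(195 / 301).
301 ≡ 1 (mod 4), so quadratic reciprocity gives (195 / 301) = (301 / 195). Reduce: 301 ≡ 106 (mod 195). Now have -(106 / 195).
Factor out 2: 106 = 2·53. Since 195 ≡ 3 (mod 8), (2 / 195) = -1. Now have (53 / 195).
53 ≡ 1 (mod 4), so quadratic reciprocity gives (53 / 195) = (195 / 53). Reduce: 195 ≡ 36 (mod 53). Now have (36 / 53).
Factor out 2: 36 = 2^2·9. Since 53 ≡ 5 (mod 8), (2 / 53) = -1, and (2 / 53)^2 = +1. Now have (9 / 53).
9 ≡ 1 (mod 4), so quadratic reciprocity gives (9 / 53) = (53 / 9). Reduce: 53 ≡ 8 (mod 9). Now have (8 / 9).
Factor out 2: 8 = 2^3. Since 9 ≡ 1 (mod 8), (2 / 9) = +1, and (2 / 9)^3 = +1. Now have (1 / 9).
(1 / 9) = 1. Collecting the sign factors: 1.

1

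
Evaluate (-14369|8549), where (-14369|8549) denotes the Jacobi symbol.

Reduce the numerator: -14369 ≡ 2729 (mod 8549), so (-14369|8549) = (2729|8549).
2729 ≡ 1 (mod 4), so quadratic reciprocity gives (2729|8549) = (8549|2729). Reduce: 8549 ≡ 362 (mod 2729). Now have (362|2729).
Factor out 2: 362 = 2·181. Since 2729 ≡ 1 (mod 8), (2|2729) = +1. Now have (181|2729).
181 ≡ 1 (mod 4), so quadratic reciprocity gives (181|2729) = (2729|181). Reduce: 2729 ≡ 14 (mod 181). Now have (14|181).
Factor out 2: 14 = 2·7. Since 181 ≡ 5 (mod 8), (2|181) = -1. Now have -(7|181).
181 ≡ 1 (mod 4), so quadratic reciprocity gives (7|181) = (181|7). Reduce: 181 ≡ 6 (mod 7). Now have -(6|7).
Factor out 2: 6 = 2·3. Since 7 ≡ 7 (mod 8), (2|7) = +1. Now have -(3|7).
Both 3 ≡ 3 and 7 ≡ 3 (mod 4), so reciprocity gives (3|7) = -(7|3). Reduce: 7 ≡ 1 (mod 3). Now have (1|3).
(1|3) = 1. Collecting the sign factors: 1.

1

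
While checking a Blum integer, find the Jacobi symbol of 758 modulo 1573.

(758/1573)
  = -(379/1573)    [1573 ≡ 5 mod 8 ⇒ (2/1573) = -1]
  = -(1573/379)    [QR: 1573 ≡ 1 mod 4, sign kept]
  = -(57/379)    [1573 ≡ 57 mod 379]
  = -(379/57)    [QR: 57 ≡ 1 mod 4, sign kept]
  = -(37/57)    [379 ≡ 37 mod 57]
  = -(57/37)    [QR: 37 ≡ 1 mod 4, sign kept]
  = -(20/37)    [57 ≡ 20 mod 37]
  = -(5/37)    [37 ≡ 5 mod 8 ⇒ (2/37)^2 = +1]
  = -(37/5)    [QR: 5 ≡ 1 mod 4, sign kept]
  = -(2/5)    [37 ≡ 2 mod 5]
  = (1/5)    [5 ≡ 5 mod 8 ⇒ (2/5) = -1]
  = 1    [(1/5) = 1]

1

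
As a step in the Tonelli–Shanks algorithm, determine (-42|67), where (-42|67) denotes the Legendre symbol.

1

(-42|67)
  = (25|67)    [-42 ≡ 25 mod 67]
  = (67|25)    [QR: 25 ≡ 1 mod 4, sign kept]
  = (17|25)    [67 ≡ 17 mod 25]
  = (25|17)    [QR: 17 ≡ 1 mod 4, sign kept]
  = (8|17)    [25 ≡ 8 mod 17]
  = (1|17)    [17 ≡ 1 mod 8 ⇒ (2|17)^3 = +1]
  = 1    [(1|17) = 1]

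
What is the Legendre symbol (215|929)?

-1

929 ≡ 1 (mod 4), so quadratic reciprocity gives (215|929) = (929|215). Reduce: 929 ≡ 69 (mod 215). Now have (69|215).
69 ≡ 1 (mod 4), so quadratic reciprocity gives (69|215) = (215|69). Reduce: 215 ≡ 8 (mod 69). Now have (8|69).
Factor out 2: 8 = 2^3. Since 69 ≡ 5 (mod 8), (2|69) = -1, and (2|69)^3 = -1. Now have -(1|69).
(1|69) = 1. Collecting the sign factors: -1.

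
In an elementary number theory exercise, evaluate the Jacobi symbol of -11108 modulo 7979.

-1

Reduce the numerator: -11108 ≡ 4850 (mod 7979), so (-11108|7979) = (4850|7979).
Factor out 2: 4850 = 2·2425. Since 7979 ≡ 3 (mod 8), (2|7979) = -1. Now have -(2425|7979).
2425 ≡ 1 (mod 4), so quadratic reciprocity gives (2425|7979) = (7979|2425). Reduce: 7979 ≡ 704 (mod 2425). Now have -(704|2425).
Factor out 2: 704 = 2^6·11. Since 2425 ≡ 1 (mod 8), (2|2425) = +1, and (2|2425)^6 = +1. Now have -(11|2425).
2425 ≡ 1 (mod 4), so quadratic reciprocity gives (11|2425) = (2425|11). Reduce: 2425 ≡ 5 (mod 11). Now have -(5|11).
5 ≡ 1 (mod 4), so quadratic reciprocity gives (5|11) = (11|5). Reduce: 11 ≡ 1 (mod 5). Now have -(1|5).
(1|5) = 1. Collecting the sign factors: -1.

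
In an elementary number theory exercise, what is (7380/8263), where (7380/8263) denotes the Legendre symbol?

1

(7380/8263)
  = (1845/8263)    [8263 ≡ 7 mod 8 ⇒ (2/8263)^2 = +1]
  = (8263/1845)    [QR: 1845 ≡ 1 mod 4, sign kept]
  = (883/1845)    [8263 ≡ 883 mod 1845]
  = (1845/883)    [QR: 1845 ≡ 1 mod 4, sign kept]
  = (79/883)    [1845 ≡ 79 mod 883]
  = -(883/79)    [QR: both ≡ 3 mod 4, sign flips]
  = -(14/79)    [883 ≡ 14 mod 79]
  = -(7/79)    [79 ≡ 7 mod 8 ⇒ (2/79) = +1]
  = (79/7)    [QR: both ≡ 3 mod 4, sign flips]
  = (2/7)    [79 ≡ 2 mod 7]
  = (1/7)    [7 ≡ 7 mod 8 ⇒ (2/7) = +1]
  = 1    [(1/7) = 1]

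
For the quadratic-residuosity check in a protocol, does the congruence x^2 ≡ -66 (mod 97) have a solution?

Reduce the numerator: -66 ≡ 31 (mod 97), so (-66/97) = (31/97).
97 ≡ 1 (mod 4), so quadratic reciprocity gives (31/97) = (97/31). Reduce: 97 ≡ 4 (mod 31). Now have (4/31).
Factor out 2: 4 = 2^2. Since 31 ≡ 7 (mod 8), (2/31) = +1, and (2/31)^2 = +1. Now have (1/31).
(1/31) = 1. Collecting the sign factors: 1.
The Legendre symbol is 1, so x^2 ≡ -66 (mod 97) has solution.

yes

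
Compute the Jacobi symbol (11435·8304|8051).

-1

By multiplicativity, (11435·8304|8051) = (11435|8051)·(8304|8051).
First factor (11435|8051):
Reduce the numerator: 11435 ≡ 3384 (mod 8051), so (11435|8051) = (3384|8051).
Factor out 2: 3384 = 2^3·423. Since 8051 ≡ 3 (mod 8), (2|8051) = -1, and (2|8051)^3 = -1. Now have -(423|8051).
Both 423 ≡ 3 and 8051 ≡ 3 (mod 4), so reciprocity gives (423|8051) = -(8051|423). Reduce: 8051 ≡ 14 (mod 423). Now have (14|423).
Factor out 2: 14 = 2·7. Since 423 ≡ 7 (mod 8), (2|423) = +1. Now have (7|423).
Both 7 ≡ 3 and 423 ≡ 3 (mod 4), so reciprocity gives (7|423) = -(423|7). Reduce: 423 ≡ 3 (mod 7). Now have -(3|7).
Both 3 ≡ 3 and 7 ≡ 3 (mod 4), so reciprocity gives (3|7) = -(7|3). Reduce: 7 ≡ 1 (mod 3). Now have (1|3).
(1|3) = 1. Collecting the sign factors: 1.
Second factor (8304|8051):
Reduce the numerator: 8304 ≡ 253 (mod 8051), so (8304|8051) = (253|8051).
253 ≡ 1 (mod 4), so quadratic reciprocity gives (253|8051) = (8051|253). Reduce: 8051 ≡ 208 (mod 253). Now have (208|253).
Factor out 2: 208 = 2^4·13. Since 253 ≡ 5 (mod 8), (2|253) = -1, and (2|253)^4 = +1. Now have (13|253).
13 ≡ 1 (mod 4), so quadratic reciprocity gives (13|253) = (253|13). Reduce: 253 ≡ 6 (mod 13). Now have (6|13).
Factor out 2: 6 = 2·3. Since 13 ≡ 5 (mod 8), (2|13) = -1. Now have -(3|13).
13 ≡ 1 (mod 4), so quadratic reciprocity gives (3|13) = (13|3). Reduce: 13 ≡ 1 (mod 3). Now have -(1|3).
(1|3) = 1. Collecting the sign factors: -1.
Product: (1)·(-1) = -1.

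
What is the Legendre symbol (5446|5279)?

(5446|5279)
  = (167|5279)    [5446 ≡ 167 mod 5279]
  = -(5279|167)    [QR: both ≡ 3 mod 4, sign flips]
  = -(102|167)    [5279 ≡ 102 mod 167]
  = -(51|167)    [167 ≡ 7 mod 8 ⇒ (2|167) = +1]
  = (167|51)    [QR: both ≡ 3 mod 4, sign flips]
  = (14|51)    [167 ≡ 14 mod 51]
  = -(7|51)    [51 ≡ 3 mod 8 ⇒ (2|51) = -1]
  = (51|7)    [QR: both ≡ 3 mod 4, sign flips]
  = (2|7)    [51 ≡ 2 mod 7]
  = (1|7)    [7 ≡ 7 mod 8 ⇒ (2|7) = +1]
  = 1    [(1|7) = 1]

1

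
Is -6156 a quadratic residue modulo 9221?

(-6156/9221)
  = (6156/9221)    [9221 ≡ 1 mod 4 ⇒ (-1/9221) = +1]
  = (1539/9221)    [9221 ≡ 5 mod 8 ⇒ (2/9221)^2 = +1]
  = (9221/1539)    [QR: 9221 ≡ 1 mod 4, sign kept]
  = (1526/1539)    [9221 ≡ 1526 mod 1539]
  = -(763/1539)    [1539 ≡ 3 mod 8 ⇒ (2/1539) = -1]
  = (1539/763)    [QR: both ≡ 3 mod 4, sign flips]
  = (13/763)    [1539 ≡ 13 mod 763]
  = (763/13)    [QR: 13 ≡ 1 mod 4, sign kept]
  = (9/13)    [763 ≡ 9 mod 13]
  = (13/9)    [QR: 9 ≡ 1 mod 4, sign kept]
  = (4/9)    [13 ≡ 4 mod 9]
  = (1/9)    [9 ≡ 1 mod 8 ⇒ (2/9)^2 = +1]
  = 1    [(1/9) = 1]
The Legendre symbol is 1, so x^2 ≡ -6156 (mod 9221) has solution.

yes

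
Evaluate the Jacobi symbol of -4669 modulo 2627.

Reduce the numerator: -4669 ≡ 585 (mod 2627), so (-4669/2627) = (585/2627).
585 ≡ 1 (mod 4), so quadratic reciprocity gives (585/2627) = (2627/585). Reduce: 2627 ≡ 287 (mod 585). Now have (287/585).
585 ≡ 1 (mod 4), so quadratic reciprocity gives (287/585) = (585/287). Reduce: 585 ≡ 11 (mod 287). Now have (11/287).
Both 11 ≡ 3 and 287 ≡ 3 (mod 4), so reciprocity gives (11/287) = -(287/11). Reduce: 287 ≡ 1 (mod 11). Now have -(1/11).
(1/11) = 1. Collecting the sign factors: -1.

-1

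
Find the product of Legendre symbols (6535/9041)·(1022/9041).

By multiplicativity, (6535·1022/9041) = (6535/9041)·(1022/9041).
First factor (6535/9041):
9041 ≡ 1 (mod 4), so quadratic reciprocity gives (6535/9041) = (9041/6535). Reduce: 9041 ≡ 2506 (mod 6535). Now have (2506/6535).
Factor out 2: 2506 = 2·1253. Since 6535 ≡ 7 (mod 8), (2/6535) = +1. Now have (1253/6535).
1253 ≡ 1 (mod 4), so quadratic reciprocity gives (1253/6535) = (6535/1253). Reduce: 6535 ≡ 270 (mod 1253). Now have (270/1253).
Factor out 2: 270 = 2·135. Since 1253 ≡ 5 (mod 8), (2/1253) = -1. Now have -(135/1253).
1253 ≡ 1 (mod 4), so quadratic reciprocity gives (135/1253) = (1253/135). Reduce: 1253 ≡ 38 (mod 135). Now have -(38/135).
Factor out 2: 38 = 2·19. Since 135 ≡ 7 (mod 8), (2/135) = +1. Now have -(19/135).
Both 19 ≡ 3 and 135 ≡ 3 (mod 4), so reciprocity gives (19/135) = -(135/19). Reduce: 135 ≡ 2 (mod 19). Now have (2/19).
Factor out 2: 2 = 2. Since 19 ≡ 3 (mod 8), (2/19) = -1. Now have -(1/19).
(1/19) = 1. Collecting the sign factors: -1.
Second factor (1022/9041):
Factor out 2: 1022 = 2·511. Since 9041 ≡ 1 (mod 8), (2/9041) = +1. Now have (511/9041).
9041 ≡ 1 (mod 4), so quadratic reciprocity gives (511/9041) = (9041/511). Reduce: 9041 ≡ 354 (mod 511). Now have (354/511).
Factor out 2: 354 = 2·177. Since 511 ≡ 7 (mod 8), (2/511) = +1. Now have (177/511).
177 ≡ 1 (mod 4), so quadratic reciprocity gives (177/511) = (511/177). Reduce: 511 ≡ 157 (mod 177). Now have (157/177).
157 ≡ 1 (mod 4), so quadratic reciprocity gives (157/177) = (177/157). Reduce: 177 ≡ 20 (mod 157). Now have (20/157).
Factor out 2: 20 = 2^2·5. Since 157 ≡ 5 (mod 8), (2/157) = -1, and (2/157)^2 = +1. Now have (5/157).
5 ≡ 1 (mod 4), so quadratic reciprocity gives (5/157) = (157/5). Reduce: 157 ≡ 2 (mod 5). Now have (2/5).
Factor out 2: 2 = 2. Since 5 ≡ 5 (mod 8), (2/5) = -1. Now have -(1/5).
(1/5) = 1. Collecting the sign factors: -1.
Product: (-1)·(-1) = 1.

1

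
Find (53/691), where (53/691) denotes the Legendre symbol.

(53/691)
  = (691/53)    [QR: 53 ≡ 1 mod 4, sign kept]
  = (2/53)    [691 ≡ 2 mod 53]
  = -(1/53)    [53 ≡ 5 mod 8 ⇒ (2/53) = -1]
  = -1    [(1/53) = 1]

-1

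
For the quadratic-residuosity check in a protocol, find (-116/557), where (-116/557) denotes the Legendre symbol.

(-116/557)
  = (441/557)    [-116 ≡ 441 mod 557]
  = (557/441)    [QR: 441 ≡ 1 mod 4, sign kept]
  = (116/441)    [557 ≡ 116 mod 441]
  = (29/441)    [441 ≡ 1 mod 8 ⇒ (2/441)^2 = +1]
  = (441/29)    [QR: 29 ≡ 1 mod 4, sign kept]
  = (6/29)    [441 ≡ 6 mod 29]
  = -(3/29)    [29 ≡ 5 mod 8 ⇒ (2/29) = -1]
  = -(29/3)    [QR: 29 ≡ 1 mod 4, sign kept]
  = -(2/3)    [29 ≡ 2 mod 3]
  = (1/3)    [3 ≡ 3 mod 8 ⇒ (2/3) = -1]
  = 1    [(1/3) = 1]

1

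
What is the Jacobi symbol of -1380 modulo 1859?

-1

(-1380 / 1859)
  = (479 / 1859)    [-1380 ≡ 479 mod 1859]
  = -(1859 / 479)    [QR: both ≡ 3 mod 4, sign flips]
  = -(422 / 479)    [1859 ≡ 422 mod 479]
  = -(211 / 479)    [479 ≡ 7 mod 8 ⇒ (2 / 479) = +1]
  = (479 / 211)    [QR: both ≡ 3 mod 4, sign flips]
  = (57 / 211)    [479 ≡ 57 mod 211]
  = (211 / 57)    [QR: 57 ≡ 1 mod 4, sign kept]
  = (40 / 57)    [211 ≡ 40 mod 57]
  = (5 / 57)    [57 ≡ 1 mod 8 ⇒ (2 / 57)^3 = +1]
  = (57 / 5)    [QR: 5 ≡ 1 mod 4, sign kept]
  = (2 / 5)    [57 ≡ 2 mod 5]
  = -(1 / 5)    [5 ≡ 5 mod 8 ⇒ (2 / 5) = -1]
  = -1    [(1 / 5) = 1]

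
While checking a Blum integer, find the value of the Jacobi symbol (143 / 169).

0

(143 / 169)
  = (169 / 143)    [QR: 169 ≡ 1 mod 4, sign kept]
  = (26 / 143)    [169 ≡ 26 mod 143]
  = (13 / 143)    [143 ≡ 7 mod 8 ⇒ (2 / 143) = +1]
  = (143 / 13)    [QR: 13 ≡ 1 mod 4, sign kept]
  = (0 / 13)    [143 ≡ 0 mod 13]
  = 0    [numerator 0, gcd > 1]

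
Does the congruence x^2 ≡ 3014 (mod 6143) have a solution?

(3014/6143)
  = (1507/6143)    [6143 ≡ 7 mod 8 ⇒ (2/6143) = +1]
  = -(6143/1507)    [QR: both ≡ 3 mod 4, sign flips]
  = -(115/1507)    [6143 ≡ 115 mod 1507]
  = (1507/115)    [QR: both ≡ 3 mod 4, sign flips]
  = (12/115)    [1507 ≡ 12 mod 115]
  = (3/115)    [115 ≡ 3 mod 8 ⇒ (2/115)^2 = +1]
  = -(115/3)    [QR: both ≡ 3 mod 4, sign flips]
  = -(1/3)    [115 ≡ 1 mod 3]
  = -1    [(1/3) = 1]
(3014/6143) = -1, and 6143 is prime, so 3014 is not a quadratic residue mod 6143.

no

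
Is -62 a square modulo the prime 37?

(-62/37)
  = (62/37)    [37 ≡ 1 mod 4 ⇒ (-1/37) = +1]
  = (25/37)    [62 ≡ 25 mod 37]
  = (37/25)    [QR: 25 ≡ 1 mod 4, sign kept]
  = (12/25)    [37 ≡ 12 mod 25]
  = (3/25)    [25 ≡ 1 mod 8 ⇒ (2/25)^2 = +1]
  = (25/3)    [QR: 25 ≡ 1 mod 4, sign kept]
  = (1/3)    [25 ≡ 1 mod 3]
  = 1    [(1/3) = 1]
The Legendre symbol is 1, so x^2 ≡ -62 (mod 37) has solution.

yes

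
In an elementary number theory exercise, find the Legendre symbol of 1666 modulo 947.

(1666|947)
  = (719|947)    [1666 ≡ 719 mod 947]
  = -(947|719)    [QR: both ≡ 3 mod 4, sign flips]
  = -(228|719)    [947 ≡ 228 mod 719]
  = -(57|719)    [719 ≡ 7 mod 8 ⇒ (2|719)^2 = +1]
  = -(719|57)    [QR: 57 ≡ 1 mod 4, sign kept]
  = -(35|57)    [719 ≡ 35 mod 57]
  = -(57|35)    [QR: 57 ≡ 1 mod 4, sign kept]
  = -(22|35)    [57 ≡ 22 mod 35]
  = (11|35)    [35 ≡ 3 mod 8 ⇒ (2|35) = -1]
  = -(35|11)    [QR: both ≡ 3 mod 4, sign flips]
  = -(2|11)    [35 ≡ 2 mod 11]
  = (1|11)    [11 ≡ 3 mod 8 ⇒ (2|11) = -1]
  = 1    [(1|11) = 1]

1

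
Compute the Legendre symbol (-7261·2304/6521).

By multiplicativity, (-7261·2304/6521) = (-7261/6521)·(2304/6521).
First factor (-7261/6521):
Pull out -1: (-7261/6521) = (-1/6521)·(7261/6521). Since 6521 ≡ 1 (mod 4), (-1/6521) = +1. Now have (7261/6521).
Reduce the numerator: 7261 ≡ 740 (mod 6521), so (7261/6521) = (740/6521).
Factor out 2: 740 = 2^2·185. Since 6521 ≡ 1 (mod 8), (2/6521) = +1, and (2/6521)^2 = +1. Now have (185/6521).
185 ≡ 1 (mod 4), so quadratic reciprocity gives (185/6521) = (6521/185). Reduce: 6521 ≡ 46 (mod 185). Now have (46/185).
Factor out 2: 46 = 2·23. Since 185 ≡ 1 (mod 8), (2/185) = +1. Now have (23/185).
185 ≡ 1 (mod 4), so quadratic reciprocity gives (23/185) = (185/23). Reduce: 185 ≡ 1 (mod 23). Now have (1/23).
(1/23) = 1. Collecting the sign factors: 1.
Second factor (2304/6521):
Factor out 2: 2304 = 2^8·9. Since 6521 ≡ 1 (mod 8), (2/6521) = +1, and (2/6521)^8 = +1. Now have (9/6521).
9 ≡ 1 (mod 4), so quadratic reciprocity gives (9/6521) = (6521/9). Reduce: 6521 ≡ 5 (mod 9). Now have (5/9).
5 ≡ 1 (mod 4), so quadratic reciprocity gives (5/9) = (9/5). Reduce: 9 ≡ 4 (mod 5). Now have (4/5).
Factor out 2: 4 = 2^2. Since 5 ≡ 5 (mod 8), (2/5) = -1, and (2/5)^2 = +1. Now have (1/5).
(1/5) = 1. Collecting the sign factors: 1.
Product: (1)·(1) = 1.

1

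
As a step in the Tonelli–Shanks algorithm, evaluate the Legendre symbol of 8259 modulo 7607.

Reduce the numerator: 8259 ≡ 652 (mod 7607), so (8259/7607) = (652/7607).
Factor out 2: 652 = 2^2·163. Since 7607 ≡ 7 (mod 8), (2/7607) = +1, and (2/7607)^2 = +1. Now have (163/7607).
Both 163 ≡ 3 and 7607 ≡ 3 (mod 4), so reciprocity gives (163/7607) = -(7607/163). Reduce: 7607 ≡ 109 (mod 163). Now have -(109/163).
109 ≡ 1 (mod 4), so quadratic reciprocity gives (109/163) = (163/109). Reduce: 163 ≡ 54 (mod 109). Now have -(54/109).
Factor out 2: 54 = 2·27. Since 109 ≡ 5 (mod 8), (2/109) = -1. Now have (27/109).
109 ≡ 1 (mod 4), so quadratic reciprocity gives (27/109) = (109/27). Reduce: 109 ≡ 1 (mod 27). Now have (1/27).
(1/27) = 1. Collecting the sign factors: 1.

1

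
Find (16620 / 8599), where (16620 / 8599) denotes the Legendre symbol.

Reduce the numerator: 16620 ≡ 8021 (mod 8599), so (16620 / 8599) = (8021 / 8599).
8021 ≡ 1 (mod 4), so quadratic reciprocity gives (8021 / 8599) = (8599 / 8021). Reduce: 8599 ≡ 578 (mod 8021). Now have (578 / 8021).
Factor out 2: 578 = 2·289. Since 8021 ≡ 5 (mod 8), (2 / 8021) = -1. Now have -(289 / 8021).
289 ≡ 1 (mod 4), so quadratic reciprocity gives (289 / 8021) = (8021 / 289). Reduce: 8021 ≡ 218 (mod 289). Now have -(218 / 289).
Factor out 2: 218 = 2·109. Since 289 ≡ 1 (mod 8), (2 / 289) = +1. Now have -(109 / 289).
109 ≡ 1 (mod 4), so quadratic reciprocity gives (109 / 289) = (289 / 109). Reduce: 289 ≡ 71 (mod 109). Now have -(71 / 109).
109 ≡ 1 (mod 4), so quadratic reciprocity gives (71 / 109) = (109 / 71). Reduce: 109 ≡ 38 (mod 71). Now have -(38 / 71).
Factor out 2: 38 = 2·19. Since 71 ≡ 7 (mod 8), (2 / 71) = +1. Now have -(19 / 71).
Both 19 ≡ 3 and 71 ≡ 3 (mod 4), so reciprocity gives (19 / 71) = -(71 / 19). Reduce: 71 ≡ 14 (mod 19). Now have (14 / 19).
Factor out 2: 14 = 2·7. Since 19 ≡ 3 (mod 8), (2 / 19) = -1. Now have -(7 / 19).
Both 7 ≡ 3 and 19 ≡ 3 (mod 4), so reciprocity gives (7 / 19) = -(19 / 7). Reduce: 19 ≡ 5 (mod 7). Now have (5 / 7).
5 ≡ 1 (mod 4), so quadratic reciprocity gives (5 / 7) = (7 / 5). Reduce: 7 ≡ 2 (mod 5). Now have (2 / 5).
Factor out 2: 2 = 2. Since 5 ≡ 5 (mod 8), (2 / 5) = -1. Now have -(1 / 5).
(1 / 5) = 1. Collecting the sign factors: -1.

-1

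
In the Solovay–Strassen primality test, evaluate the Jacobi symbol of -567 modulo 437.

-1

Pull out -1: (-567/437) = (-1/437)·(567/437). Since 437 ≡ 1 (mod 4), (-1/437) = +1. Now have (567/437).
Reduce the numerator: 567 ≡ 130 (mod 437), so (567/437) = (130/437).
Factor out 2: 130 = 2·65. Since 437 ≡ 5 (mod 8), (2/437) = -1. Now have -(65/437).
65 ≡ 1 (mod 4), so quadratic reciprocity gives (65/437) = (437/65). Reduce: 437 ≡ 47 (mod 65). Now have -(47/65).
65 ≡ 1 (mod 4), so quadratic reciprocity gives (47/65) = (65/47). Reduce: 65 ≡ 18 (mod 47). Now have -(18/47).
Factor out 2: 18 = 2·9. Since 47 ≡ 7 (mod 8), (2/47) = +1. Now have -(9/47).
9 ≡ 1 (mod 4), so quadratic reciprocity gives (9/47) = (47/9). Reduce: 47 ≡ 2 (mod 9). Now have -(2/9).
Factor out 2: 2 = 2. Since 9 ≡ 1 (mod 8), (2/9) = +1. Now have -(1/9).
(1/9) = 1. Collecting the sign factors: -1.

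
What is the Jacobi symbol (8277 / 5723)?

(8277 / 5723)
  = (2554 / 5723)    [8277 ≡ 2554 mod 5723]
  = -(1277 / 5723)    [5723 ≡ 3 mod 8 ⇒ (2 / 5723) = -1]
  = -(5723 / 1277)    [QR: 1277 ≡ 1 mod 4, sign kept]
  = -(615 / 1277)    [5723 ≡ 615 mod 1277]
  = -(1277 / 615)    [QR: 1277 ≡ 1 mod 4, sign kept]
  = -(47 / 615)    [1277 ≡ 47 mod 615]
  = (615 / 47)    [QR: both ≡ 3 mod 4, sign flips]
  = (4 / 47)    [615 ≡ 4 mod 47]
  = (1 / 47)    [47 ≡ 7 mod 8 ⇒ (2 / 47)^2 = +1]
  = 1    [(1 / 47) = 1]

1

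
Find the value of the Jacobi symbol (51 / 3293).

1

3293 ≡ 1 (mod 4), so quadratic reciprocity gives (51 / 3293) = (3293 / 51). Reduce: 3293 ≡ 29 (mod 51). Now have (29 / 51).
29 ≡ 1 (mod 4), so quadratic reciprocity gives (29 / 51) = (51 / 29). Reduce: 51 ≡ 22 (mod 29). Now have (22 / 29).
Factor out 2: 22 = 2·11. Since 29 ≡ 5 (mod 8), (2 / 29) = -1. Now have -(11 / 29).
29 ≡ 1 (mod 4), so quadratic reciprocity gives (11 / 29) = (29 / 11). Reduce: 29 ≡ 7 (mod 11). Now have -(7 / 11).
Both 7 ≡ 3 and 11 ≡ 3 (mod 4), so reciprocity gives (7 / 11) = -(11 / 7). Reduce: 11 ≡ 4 (mod 7). Now have (4 / 7).
Factor out 2: 4 = 2^2. Since 7 ≡ 7 (mod 8), (2 / 7) = +1, and (2 / 7)^2 = +1. Now have (1 / 7).
(1 / 7) = 1. Collecting the sign factors: 1.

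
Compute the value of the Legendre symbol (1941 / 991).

1

(1941 / 991)
  = (950 / 991)    [1941 ≡ 950 mod 991]
  = (475 / 991)    [991 ≡ 7 mod 8 ⇒ (2 / 991) = +1]
  = -(991 / 475)    [QR: both ≡ 3 mod 4, sign flips]
  = -(41 / 475)    [991 ≡ 41 mod 475]
  = -(475 / 41)    [QR: 41 ≡ 1 mod 4, sign kept]
  = -(24 / 41)    [475 ≡ 24 mod 41]
  = -(3 / 41)    [41 ≡ 1 mod 8 ⇒ (2 / 41)^3 = +1]
  = -(41 / 3)    [QR: 41 ≡ 1 mod 4, sign kept]
  = -(2 / 3)    [41 ≡ 2 mod 3]
  = (1 / 3)    [3 ≡ 3 mod 8 ⇒ (2 / 3) = -1]
  = 1    [(1 / 3) = 1]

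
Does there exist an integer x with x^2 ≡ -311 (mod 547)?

(-311/547)
  = (236/547)    [-311 ≡ 236 mod 547]
  = (59/547)    [547 ≡ 3 mod 8 ⇒ (2/547)^2 = +1]
  = -(547/59)    [QR: both ≡ 3 mod 4, sign flips]
  = -(16/59)    [547 ≡ 16 mod 59]
  = -(1/59)    [59 ≡ 3 mod 8 ⇒ (2/59)^4 = +1]
  = -1    [(1/59) = 1]
(-311/547) = -1, and 547 is prime, so -311 is not a quadratic residue mod 547.

no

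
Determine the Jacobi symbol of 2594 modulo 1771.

(2594/1771)
  = (823/1771)    [2594 ≡ 823 mod 1771]
  = -(1771/823)    [QR: both ≡ 3 mod 4, sign flips]
  = -(125/823)    [1771 ≡ 125 mod 823]
  = -(823/125)    [QR: 125 ≡ 1 mod 4, sign kept]
  = -(73/125)    [823 ≡ 73 mod 125]
  = -(125/73)    [QR: 73 ≡ 1 mod 4, sign kept]
  = -(52/73)    [125 ≡ 52 mod 73]
  = -(13/73)    [73 ≡ 1 mod 8 ⇒ (2/73)^2 = +1]
  = -(73/13)    [QR: 13 ≡ 1 mod 4, sign kept]
  = -(8/13)    [73 ≡ 8 mod 13]
  = (1/13)    [13 ≡ 5 mod 8 ⇒ (2/13)^3 = -1]
  = 1    [(1/13) = 1]

1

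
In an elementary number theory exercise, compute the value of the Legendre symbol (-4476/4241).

Reduce the numerator: -4476 ≡ 4006 (mod 4241), so (-4476/4241) = (4006/4241).
Factor out 2: 4006 = 2·2003. Since 4241 ≡ 1 (mod 8), (2/4241) = +1. Now have (2003/4241).
4241 ≡ 1 (mod 4), so quadratic reciprocity gives (2003/4241) = (4241/2003). Reduce: 4241 ≡ 235 (mod 2003). Now have (235/2003).
Both 235 ≡ 3 and 2003 ≡ 3 (mod 4), so reciprocity gives (235/2003) = -(2003/235). Reduce: 2003 ≡ 123 (mod 235). Now have -(123/235).
Both 123 ≡ 3 and 235 ≡ 3 (mod 4), so reciprocity gives (123/235) = -(235/123). Reduce: 235 ≡ 112 (mod 123). Now have (112/123).
Factor out 2: 112 = 2^4·7. Since 123 ≡ 3 (mod 8), (2/123) = -1, and (2/123)^4 = +1. Now have (7/123).
Both 7 ≡ 3 and 123 ≡ 3 (mod 4), so reciprocity gives (7/123) = -(123/7). Reduce: 123 ≡ 4 (mod 7). Now have -(4/7).
Factor out 2: 4 = 2^2. Since 7 ≡ 7 (mod 8), (2/7) = +1, and (2/7)^2 = +1. Now have -(1/7).
(1/7) = 1. Collecting the sign factors: -1.

-1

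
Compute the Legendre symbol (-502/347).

Pull out -1: (-502/347) = (-1/347)·(502/347). Since 347 ≡ 3 (mod 4), (-1/347) = -1. Now have -(502/347).
Reduce the numerator: 502 ≡ 155 (mod 347), so (502/347) = (155/347).
Both 155 ≡ 3 and 347 ≡ 3 (mod 4), so reciprocity gives (155/347) = -(347/155). Reduce: 347 ≡ 37 (mod 155). Now have (37/155).
37 ≡ 1 (mod 4), so quadratic reciprocity gives (37/155) = (155/37). Reduce: 155 ≡ 7 (mod 37). Now have (7/37).
37 ≡ 1 (mod 4), so quadratic reciprocity gives (7/37) = (37/7). Reduce: 37 ≡ 2 (mod 7). Now have (2/7).
Factor out 2: 2 = 2. Since 7 ≡ 7 (mod 8), (2/7) = +1. Now have (1/7).
(1/7) = 1. Collecting the sign factors: 1.

1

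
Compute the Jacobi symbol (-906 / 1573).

1

Reduce the numerator: -906 ≡ 667 (mod 1573), so (-906 / 1573) = (667 / 1573).
1573 ≡ 1 (mod 4), so quadratic reciprocity gives (667 / 1573) = (1573 / 667). Reduce: 1573 ≡ 239 (mod 667). Now have (239 / 667).
Both 239 ≡ 3 and 667 ≡ 3 (mod 4), so reciprocity gives (239 / 667) = -(667 / 239). Reduce: 667 ≡ 189 (mod 239). Now have -(189 / 239).
189 ≡ 1 (mod 4), so quadratic reciprocity gives (189 / 239) = (239 / 189). Reduce: 239 ≡ 50 (mod 189). Now have -(50 / 189).
Factor out 2: 50 = 2·25. Since 189 ≡ 5 (mod 8), (2 / 189) = -1. Now have (25 / 189).
25 ≡ 1 (mod 4), so quadratic reciprocity gives (25 / 189) = (189 / 25). Reduce: 189 ≡ 14 (mod 25). Now have (14 / 25).
Factor out 2: 14 = 2·7. Since 25 ≡ 1 (mod 8), (2 / 25) = +1. Now have (7 / 25).
25 ≡ 1 (mod 4), so quadratic reciprocity gives (7 / 25) = (25 / 7). Reduce: 25 ≡ 4 (mod 7). Now have (4 / 7).
Factor out 2: 4 = 2^2. Since 7 ≡ 7 (mod 8), (2 / 7) = +1, and (2 / 7)^2 = +1. Now have (1 / 7).
(1 / 7) = 1. Collecting the sign factors: 1.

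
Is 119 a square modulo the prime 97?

yes

(119|97)
  = (22|97)    [119 ≡ 22 mod 97]
  = (11|97)    [97 ≡ 1 mod 8 ⇒ (2|97) = +1]
  = (97|11)    [QR: 97 ≡ 1 mod 4, sign kept]
  = (9|11)    [97 ≡ 9 mod 11]
  = (11|9)    [QR: 9 ≡ 1 mod 4, sign kept]
  = (2|9)    [11 ≡ 2 mod 9]
  = (1|9)    [9 ≡ 1 mod 8 ⇒ (2|9) = +1]
  = 1    [(1|9) = 1]
The Legendre symbol is 1, so x^2 ≡ 119 (mod 97) has solution.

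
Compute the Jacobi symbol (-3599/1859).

Reduce the numerator: -3599 ≡ 119 (mod 1859), so (-3599/1859) = (119/1859).
Both 119 ≡ 3 and 1859 ≡ 3 (mod 4), so reciprocity gives (119/1859) = -(1859/119). Reduce: 1859 ≡ 74 (mod 119). Now have -(74/119).
Factor out 2: 74 = 2·37. Since 119 ≡ 7 (mod 8), (2/119) = +1. Now have -(37/119).
37 ≡ 1 (mod 4), so quadratic reciprocity gives (37/119) = (119/37). Reduce: 119 ≡ 8 (mod 37). Now have -(8/37).
Factor out 2: 8 = 2^3. Since 37 ≡ 5 (mod 8), (2/37) = -1, and (2/37)^3 = -1. Now have (1/37).
(1/37) = 1. Collecting the sign factors: 1.

1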